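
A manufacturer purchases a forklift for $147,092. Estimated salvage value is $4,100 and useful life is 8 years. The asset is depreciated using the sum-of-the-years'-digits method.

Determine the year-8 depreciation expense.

$3,972

Depreciable base = $147,092 − $4,100 = $142,992.
Sum of the years' digits = 8+7+6+5+4+3+2+1 = 36.
Year 1: $142,992 × 8/36 = $31,776. Book value $115,316.
Year 2: $142,992 × 7/36 = $27,804. Book value $87,512.
Year 3: $142,992 × 6/36 = $23,832. Book value $63,680.
Year 4: $142,992 × 5/36 = $19,860. Book value $43,820.
Year 5: $142,992 × 4/36 = $15,888. Book value $27,932.
Year 6: $142,992 × 3/36 = $11,916. Book value $16,016.
Year 7: $142,992 × 2/36 = $7,944. Book value $8,072.
Year 8: $142,992 × 1/36 = $3,972. Book value $4,100.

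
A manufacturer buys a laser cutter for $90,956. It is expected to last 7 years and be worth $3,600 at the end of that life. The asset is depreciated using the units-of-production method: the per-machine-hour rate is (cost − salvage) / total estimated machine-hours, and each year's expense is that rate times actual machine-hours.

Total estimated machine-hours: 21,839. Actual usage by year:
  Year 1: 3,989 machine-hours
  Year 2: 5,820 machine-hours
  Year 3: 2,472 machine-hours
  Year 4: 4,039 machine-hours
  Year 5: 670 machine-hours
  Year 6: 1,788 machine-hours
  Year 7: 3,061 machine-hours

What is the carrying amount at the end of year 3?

$41,832

Depreciable base = $90,956 − $3,600 = $87,356.
Rate = $87,356 / 21,839 machine-hours = $4 per machine-hour.
Year 1: 3,989 × $4 = $15,956. Book value $75,000.
Year 2: 5,820 × $4 = $23,280. Book value $51,720.
Year 3: 2,472 × $4 = $9,888. Book value $41,832.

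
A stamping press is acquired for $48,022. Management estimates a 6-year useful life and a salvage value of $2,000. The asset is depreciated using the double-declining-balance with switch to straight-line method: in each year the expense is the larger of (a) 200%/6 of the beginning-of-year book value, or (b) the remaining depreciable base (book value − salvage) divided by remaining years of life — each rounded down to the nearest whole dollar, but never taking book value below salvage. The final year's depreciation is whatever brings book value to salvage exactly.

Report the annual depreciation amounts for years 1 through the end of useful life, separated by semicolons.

Depreciable base = $48,022 − $2,000 = $46,022.
Year 1: DB = ⌊$48,022 × 200%/6⌋ = $16,007; SL = ⌊$46,022/6⌋ = $7,670 → take DB $16,007. Book value $32,015.
Year 2: DB = ⌊$32,015 × 200%/6⌋ = $10,671; SL = ⌊$30,015/5⌋ = $6,003 → take DB $10,671. Book value $21,344.
Year 3: DB = ⌊$21,344 × 200%/6⌋ = $7,114; SL = ⌊$19,344/4⌋ = $4,836 → take DB $7,114. Book value $14,230.
Year 4: DB = ⌊$14,230 × 200%/6⌋ = $4,743; SL = ⌊$12,230/3⌋ = $4,076 → take DB $4,743. Book value $9,487.
Year 5: DB = ⌊$9,487 × 200%/6⌋ = $3,162; SL = ⌊$7,487/2⌋ = $3,743 → take SL $3,743. Book value $5,744.
Year 6 (final): $5,744 − $2,000 = $3,744. Book value $2,000.

$16,007; $10,671; $7,114; $4,743; $3,743; $3,744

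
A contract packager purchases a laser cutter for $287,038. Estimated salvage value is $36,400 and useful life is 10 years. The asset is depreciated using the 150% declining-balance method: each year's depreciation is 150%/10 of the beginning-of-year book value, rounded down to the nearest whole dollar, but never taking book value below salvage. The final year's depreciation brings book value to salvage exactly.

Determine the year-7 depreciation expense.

$16,238

Depreciable base = $287,038 − $36,400 = $250,638.
Year 1: ⌊$287,038 × 150%/10⌋ = $43,055. Book value $243,983.
Year 2: ⌊$243,983 × 150%/10⌋ = $36,597. Book value $207,386.
Year 3: ⌊$207,386 × 150%/10⌋ = $31,107. Book value $176,279.
Year 4: ⌊$176,279 × 150%/10⌋ = $26,441. Book value $149,838.
Year 5: ⌊$149,838 × 150%/10⌋ = $22,475. Book value $127,363.
Year 6: ⌊$127,363 × 150%/10⌋ = $19,104. Book value $108,259.
Year 7: ⌊$108,259 × 150%/10⌋ = $16,238. Book value $92,021.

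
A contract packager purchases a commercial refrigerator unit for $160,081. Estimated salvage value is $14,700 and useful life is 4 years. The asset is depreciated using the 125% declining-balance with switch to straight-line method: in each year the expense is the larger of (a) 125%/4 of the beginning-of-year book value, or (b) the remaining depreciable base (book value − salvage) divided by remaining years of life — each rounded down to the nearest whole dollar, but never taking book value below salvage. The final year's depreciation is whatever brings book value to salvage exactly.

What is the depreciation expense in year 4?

$30,482

Depreciable base = $160,081 − $14,700 = $145,381.
Year 1: DB = ⌊$160,081 × 125%/4⌋ = $50,025; SL = ⌊$145,381/4⌋ = $36,345 → take DB $50,025. Book value $110,056.
Year 2: DB = ⌊$110,056 × 125%/4⌋ = $34,392; SL = ⌊$95,356/3⌋ = $31,785 → take DB $34,392. Book value $75,664.
Year 3: DB = ⌊$75,664 × 125%/4⌋ = $23,645; SL = ⌊$60,964/2⌋ = $30,482 → take SL $30,482. Book value $45,182.
Year 4 (final): $45,182 − $14,700 = $30,482. Book value $14,700.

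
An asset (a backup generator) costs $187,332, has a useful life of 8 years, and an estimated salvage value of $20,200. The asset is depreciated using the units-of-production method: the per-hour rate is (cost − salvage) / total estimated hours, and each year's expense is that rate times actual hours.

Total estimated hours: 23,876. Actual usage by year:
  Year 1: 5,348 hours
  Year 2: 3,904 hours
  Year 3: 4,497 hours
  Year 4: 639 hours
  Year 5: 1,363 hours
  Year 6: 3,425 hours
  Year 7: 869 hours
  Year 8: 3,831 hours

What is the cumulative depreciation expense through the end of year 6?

$134,232

Depreciable base = $187,332 − $20,200 = $167,132.
Rate = $167,132 / 23,876 hours = $7 per hour.
Year 1: 5,348 × $7 = $37,436. Book value $149,896.
Year 2: 3,904 × $7 = $27,328. Book value $122,568.
Year 3: 4,497 × $7 = $31,479. Book value $91,089.
Year 4: 639 × $7 = $4,473. Book value $86,616.
Year 5: 1,363 × $7 = $9,541. Book value $77,075.
Year 6: 3,425 × $7 = $23,975. Book value $53,100.
Accumulated through year 6 = $187,332 − $53,100 = $134,232.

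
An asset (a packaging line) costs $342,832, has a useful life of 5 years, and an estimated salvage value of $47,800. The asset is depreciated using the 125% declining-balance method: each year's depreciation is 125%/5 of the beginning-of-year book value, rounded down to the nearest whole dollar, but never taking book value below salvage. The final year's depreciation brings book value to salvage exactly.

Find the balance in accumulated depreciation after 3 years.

$198,199

Depreciable base = $342,832 − $47,800 = $295,032.
Year 1: ⌊$342,832 × 125%/5⌋ = $85,708. Book value $257,124.
Year 2: ⌊$257,124 × 125%/5⌋ = $64,281. Book value $192,843.
Year 3: ⌊$192,843 × 125%/5⌋ = $48,210. Book value $144,633.
Accumulated through year 3 = $342,832 − $144,633 = $198,199.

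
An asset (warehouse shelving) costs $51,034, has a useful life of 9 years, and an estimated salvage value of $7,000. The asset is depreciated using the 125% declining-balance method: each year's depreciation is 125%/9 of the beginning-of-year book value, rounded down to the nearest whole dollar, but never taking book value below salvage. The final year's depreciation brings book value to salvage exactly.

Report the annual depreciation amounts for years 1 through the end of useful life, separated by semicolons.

Depreciable base = $51,034 − $7,000 = $44,034.
Year 1: ⌊$51,034 × 125%/9⌋ = $7,088. Book value $43,946.
Year 2: ⌊$43,946 × 125%/9⌋ = $6,103. Book value $37,843.
Year 3: ⌊$37,843 × 125%/9⌋ = $5,255. Book value $32,588.
Year 4: ⌊$32,588 × 125%/9⌋ = $4,526. Book value $28,062.
Year 5: ⌊$28,062 × 125%/9⌋ = $3,897. Book value $24,165.
Year 6: ⌊$24,165 × 125%/9⌋ = $3,356. Book value $20,809.
Year 7: ⌊$20,809 × 125%/9⌋ = $2,890. Book value $17,919.
Year 8: ⌊$17,919 × 125%/9⌋ = $2,488. Book value $15,431.
Year 9 (final): $15,431 − $7,000 = $8,431. Book value $7,000.

$7,088; $6,103; $5,255; $4,526; $3,897; $3,356; $2,890; $2,488; $8,431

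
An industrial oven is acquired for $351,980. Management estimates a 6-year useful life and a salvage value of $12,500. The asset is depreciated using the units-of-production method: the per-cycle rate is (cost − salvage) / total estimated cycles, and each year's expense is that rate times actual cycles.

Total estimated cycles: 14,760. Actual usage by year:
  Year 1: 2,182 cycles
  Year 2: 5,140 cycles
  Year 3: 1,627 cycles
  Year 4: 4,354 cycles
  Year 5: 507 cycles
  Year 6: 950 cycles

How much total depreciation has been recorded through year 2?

Depreciable base = $351,980 − $12,500 = $339,480.
Rate = $339,480 / 14,760 cycles = $23 per cycle.
Year 1: 2,182 × $23 = $50,186. Book value $301,794.
Year 2: 5,140 × $23 = $118,220. Book value $183,574.
Accumulated through year 2 = $351,980 − $183,574 = $168,406.

$168,406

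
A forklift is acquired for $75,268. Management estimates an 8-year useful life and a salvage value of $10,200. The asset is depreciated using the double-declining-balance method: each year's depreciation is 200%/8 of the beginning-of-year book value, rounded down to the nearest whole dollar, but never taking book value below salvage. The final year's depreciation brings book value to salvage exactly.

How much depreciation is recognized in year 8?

$0

Depreciable base = $75,268 − $10,200 = $65,068.
Year 1: ⌊$75,268 × 200%/8⌋ = $18,817. Book value $56,451.
Year 2: ⌊$56,451 × 200%/8⌋ = $14,112. Book value $42,339.
Year 3: ⌊$42,339 × 200%/8⌋ = $10,584. Book value $31,755.
Year 4: ⌊$31,755 × 200%/8⌋ = $7,938. Book value $23,817.
Year 5: ⌊$23,817 × 200%/8⌋ = $5,954. Book value $17,863.
Year 6: ⌊$17,863 × 200%/8⌋ = $4,465. Book value $13,398.
Year 7: ⌊$13,398 × 200%/8⌋ = $3,349, capped at $3,198. Book value $10,200.
Year 8 (final): $10,200 − $10,200 = $0. Book value $10,200.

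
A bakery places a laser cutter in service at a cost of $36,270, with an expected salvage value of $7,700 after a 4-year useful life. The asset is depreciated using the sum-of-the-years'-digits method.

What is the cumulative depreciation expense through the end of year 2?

$19,999

Depreciable base = $36,270 − $7,700 = $28,570.
Sum of the years' digits = 4+3+2+1 = 10.
Year 1: $28,570 × 4/10 = $11,428. Book value $24,842.
Year 2: $28,570 × 3/10 = $8,571. Book value $16,271.
Accumulated through year 2 = $36,270 − $16,271 = $19,999.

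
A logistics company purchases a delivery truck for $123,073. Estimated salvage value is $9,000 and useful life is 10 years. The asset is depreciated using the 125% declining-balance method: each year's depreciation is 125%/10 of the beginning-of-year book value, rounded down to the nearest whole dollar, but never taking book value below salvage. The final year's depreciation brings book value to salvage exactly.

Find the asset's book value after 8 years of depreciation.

$42,291

Depreciable base = $123,073 − $9,000 = $114,073.
Year 1: ⌊$123,073 × 125%/10⌋ = $15,384. Book value $107,689.
Year 2: ⌊$107,689 × 125%/10⌋ = $13,461. Book value $94,228.
Year 3: ⌊$94,228 × 125%/10⌋ = $11,778. Book value $82,450.
Year 4: ⌊$82,450 × 125%/10⌋ = $10,306. Book value $72,144.
Year 5: ⌊$72,144 × 125%/10⌋ = $9,018. Book value $63,126.
Year 6: ⌊$63,126 × 125%/10⌋ = $7,890. Book value $55,236.
Year 7: ⌊$55,236 × 125%/10⌋ = $6,904. Book value $48,332.
Year 8: ⌊$48,332 × 125%/10⌋ = $6,041. Book value $42,291.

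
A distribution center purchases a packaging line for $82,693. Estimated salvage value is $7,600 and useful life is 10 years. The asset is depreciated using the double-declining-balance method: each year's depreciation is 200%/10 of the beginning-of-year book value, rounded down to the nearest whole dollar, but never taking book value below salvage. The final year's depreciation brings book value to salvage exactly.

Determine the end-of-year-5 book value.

$27,098

Depreciable base = $82,693 − $7,600 = $75,093.
Year 1: ⌊$82,693 × 200%/10⌋ = $16,538. Book value $66,155.
Year 2: ⌊$66,155 × 200%/10⌋ = $13,231. Book value $52,924.
Year 3: ⌊$52,924 × 200%/10⌋ = $10,584. Book value $42,340.
Year 4: ⌊$42,340 × 200%/10⌋ = $8,468. Book value $33,872.
Year 5: ⌊$33,872 × 200%/10⌋ = $6,774. Book value $27,098.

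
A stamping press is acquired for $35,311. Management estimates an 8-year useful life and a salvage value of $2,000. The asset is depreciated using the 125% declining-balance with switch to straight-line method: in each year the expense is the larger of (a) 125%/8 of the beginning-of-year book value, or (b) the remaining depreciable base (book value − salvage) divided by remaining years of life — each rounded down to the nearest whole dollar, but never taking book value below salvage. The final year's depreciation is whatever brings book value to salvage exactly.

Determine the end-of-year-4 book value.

$17,370

Depreciable base = $35,311 − $2,000 = $33,311.
Year 1: DB = ⌊$35,311 × 125%/8⌋ = $5,517; SL = ⌊$33,311/8⌋ = $4,163 → take DB $5,517. Book value $29,794.
Year 2: DB = ⌊$29,794 × 125%/8⌋ = $4,655; SL = ⌊$27,794/7⌋ = $3,970 → take DB $4,655. Book value $25,139.
Year 3: DB = ⌊$25,139 × 125%/8⌋ = $3,927; SL = ⌊$23,139/6⌋ = $3,856 → take DB $3,927. Book value $21,212.
Year 4: DB = ⌊$21,212 × 125%/8⌋ = $3,314; SL = ⌊$19,212/5⌋ = $3,842 → take SL $3,842. Book value $17,370.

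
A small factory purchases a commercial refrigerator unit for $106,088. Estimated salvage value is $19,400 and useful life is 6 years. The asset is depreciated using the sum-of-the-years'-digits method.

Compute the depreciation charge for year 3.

$16,512

Depreciable base = $106,088 − $19,400 = $86,688.
Sum of the years' digits = 6+5+4+3+2+1 = 21.
Year 1: $86,688 × 6/21 = $24,768. Book value $81,320.
Year 2: $86,688 × 5/21 = $20,640. Book value $60,680.
Year 3: $86,688 × 4/21 = $16,512. Book value $44,168.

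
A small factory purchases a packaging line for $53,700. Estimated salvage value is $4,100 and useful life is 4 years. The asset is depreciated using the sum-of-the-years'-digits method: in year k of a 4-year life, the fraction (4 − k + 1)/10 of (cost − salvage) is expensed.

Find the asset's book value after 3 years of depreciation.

$9,060

Depreciable base = $53,700 − $4,100 = $49,600.
Sum of the years' digits = 4+3+2+1 = 10.
Year 1: $49,600 × 4/10 = $19,840. Book value $33,860.
Year 2: $49,600 × 3/10 = $14,880. Book value $18,980.
Year 3: $49,600 × 2/10 = $9,920. Book value $9,060.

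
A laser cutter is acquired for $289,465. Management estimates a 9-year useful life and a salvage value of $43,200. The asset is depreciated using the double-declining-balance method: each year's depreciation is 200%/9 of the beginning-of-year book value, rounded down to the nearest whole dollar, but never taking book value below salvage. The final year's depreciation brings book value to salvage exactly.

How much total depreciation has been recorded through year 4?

$183,534

Depreciable base = $289,465 − $43,200 = $246,265.
Year 1: ⌊$289,465 × 200%/9⌋ = $64,325. Book value $225,140.
Year 2: ⌊$225,140 × 200%/9⌋ = $50,031. Book value $175,109.
Year 3: ⌊$175,109 × 200%/9⌋ = $38,913. Book value $136,196.
Year 4: ⌊$136,196 × 200%/9⌋ = $30,265. Book value $105,931.
Accumulated through year 4 = $289,465 − $105,931 = $183,534.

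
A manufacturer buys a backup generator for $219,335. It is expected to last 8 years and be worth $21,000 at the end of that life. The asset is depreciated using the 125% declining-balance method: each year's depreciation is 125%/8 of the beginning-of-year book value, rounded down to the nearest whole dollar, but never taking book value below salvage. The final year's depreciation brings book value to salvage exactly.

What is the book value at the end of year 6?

Depreciable base = $219,335 − $21,000 = $198,335.
Year 1: ⌊$219,335 × 125%/8⌋ = $34,271. Book value $185,064.
Year 2: ⌊$185,064 × 125%/8⌋ = $28,916. Book value $156,148.
Year 3: ⌊$156,148 × 125%/8⌋ = $24,398. Book value $131,750.
Year 4: ⌊$131,750 × 125%/8⌋ = $20,585. Book value $111,165.
Year 5: ⌊$111,165 × 125%/8⌋ = $17,369. Book value $93,796.
Year 6: ⌊$93,796 × 125%/8⌋ = $14,655. Book value $79,141.

$79,141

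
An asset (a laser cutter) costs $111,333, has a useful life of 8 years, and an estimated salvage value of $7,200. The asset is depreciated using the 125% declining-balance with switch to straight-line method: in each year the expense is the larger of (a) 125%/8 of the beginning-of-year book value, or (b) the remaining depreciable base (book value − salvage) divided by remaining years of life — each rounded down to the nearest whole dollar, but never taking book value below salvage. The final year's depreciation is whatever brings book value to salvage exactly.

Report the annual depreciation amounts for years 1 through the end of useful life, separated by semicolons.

Depreciable base = $111,333 − $7,200 = $104,133.
Year 1: DB = ⌊$111,333 × 125%/8⌋ = $17,395; SL = ⌊$104,133/8⌋ = $13,016 → take DB $17,395. Book value $93,938.
Year 2: DB = ⌊$93,938 × 125%/8⌋ = $14,677; SL = ⌊$86,738/7⌋ = $12,391 → take DB $14,677. Book value $79,261.
Year 3: DB = ⌊$79,261 × 125%/8⌋ = $12,384; SL = ⌊$72,061/6⌋ = $12,010 → take DB $12,384. Book value $66,877.
Year 4: DB = ⌊$66,877 × 125%/8⌋ = $10,449; SL = ⌊$59,677/5⌋ = $11,935 → take SL $11,935. Book value $54,942.
Year 5: DB = ⌊$54,942 × 125%/8⌋ = $8,584; SL = ⌊$47,742/4⌋ = $11,935 → take SL $11,935. Book value $43,007.
Year 6: DB = ⌊$43,007 × 125%/8⌋ = $6,719; SL = ⌊$35,807/3⌋ = $11,935 → take SL $11,935. Book value $31,072.
Year 7: DB = ⌊$31,072 × 125%/8⌋ = $4,855; SL = ⌊$23,872/2⌋ = $11,936 → take SL $11,936. Book value $19,136.
Year 8 (final): $19,136 − $7,200 = $11,936. Book value $7,200.

$17,395; $14,677; $12,384; $11,935; $11,935; $11,935; $11,936; $11,936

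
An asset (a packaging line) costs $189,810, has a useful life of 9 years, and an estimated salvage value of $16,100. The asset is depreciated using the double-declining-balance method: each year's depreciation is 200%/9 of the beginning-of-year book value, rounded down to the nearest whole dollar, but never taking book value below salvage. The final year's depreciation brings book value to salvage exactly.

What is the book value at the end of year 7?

$32,683

Depreciable base = $189,810 − $16,100 = $173,710.
Year 1: ⌊$189,810 × 200%/9⌋ = $42,180. Book value $147,630.
Year 2: ⌊$147,630 × 200%/9⌋ = $32,806. Book value $114,824.
Year 3: ⌊$114,824 × 200%/9⌋ = $25,516. Book value $89,308.
Year 4: ⌊$89,308 × 200%/9⌋ = $19,846. Book value $69,462.
Year 5: ⌊$69,462 × 200%/9⌋ = $15,436. Book value $54,026.
Year 6: ⌊$54,026 × 200%/9⌋ = $12,005. Book value $42,021.
Year 7: ⌊$42,021 × 200%/9⌋ = $9,338. Book value $32,683.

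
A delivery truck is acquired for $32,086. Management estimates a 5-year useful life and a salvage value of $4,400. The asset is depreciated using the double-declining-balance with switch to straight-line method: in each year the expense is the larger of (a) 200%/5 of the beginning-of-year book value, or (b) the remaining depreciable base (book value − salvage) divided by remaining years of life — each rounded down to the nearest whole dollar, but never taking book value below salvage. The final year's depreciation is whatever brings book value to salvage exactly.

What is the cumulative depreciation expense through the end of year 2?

Depreciable base = $32,086 − $4,400 = $27,686.
Year 1: DB = ⌊$32,086 × 200%/5⌋ = $12,834; SL = ⌊$27,686/5⌋ = $5,537 → take DB $12,834. Book value $19,252.
Year 2: DB = ⌊$19,252 × 200%/5⌋ = $7,700; SL = ⌊$14,852/4⌋ = $3,713 → take DB $7,700. Book value $11,552.
Accumulated through year 2 = $32,086 − $11,552 = $20,534.

$20,534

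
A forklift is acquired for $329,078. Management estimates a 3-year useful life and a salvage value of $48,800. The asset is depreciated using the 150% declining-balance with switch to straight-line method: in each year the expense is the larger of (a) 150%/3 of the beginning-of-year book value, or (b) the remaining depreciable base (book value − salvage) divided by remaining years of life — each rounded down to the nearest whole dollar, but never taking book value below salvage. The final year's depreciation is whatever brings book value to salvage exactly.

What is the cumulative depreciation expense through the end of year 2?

Depreciable base = $329,078 − $48,800 = $280,278.
Year 1: DB = ⌊$329,078 × 150%/3⌋ = $164,539; SL = ⌊$280,278/3⌋ = $93,426 → take DB $164,539. Book value $164,539.
Year 2: DB = ⌊$164,539 × 150%/3⌋ = $82,269; SL = ⌊$115,739/2⌋ = $57,869 → take DB $82,269. Book value $82,270.
Accumulated through year 2 = $329,078 − $82,270 = $246,808.

$246,808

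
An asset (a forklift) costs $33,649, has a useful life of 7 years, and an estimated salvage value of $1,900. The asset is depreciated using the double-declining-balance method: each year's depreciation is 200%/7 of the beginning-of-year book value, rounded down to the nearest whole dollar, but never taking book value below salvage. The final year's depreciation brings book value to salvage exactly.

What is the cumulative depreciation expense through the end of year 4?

Depreciable base = $33,649 − $1,900 = $31,749.
Year 1: ⌊$33,649 × 200%/7⌋ = $9,614. Book value $24,035.
Year 2: ⌊$24,035 × 200%/7⌋ = $6,867. Book value $17,168.
Year 3: ⌊$17,168 × 200%/7⌋ = $4,905. Book value $12,263.
Year 4: ⌊$12,263 × 200%/7⌋ = $3,503. Book value $8,760.
Accumulated through year 4 = $33,649 − $8,760 = $24,889.

$24,889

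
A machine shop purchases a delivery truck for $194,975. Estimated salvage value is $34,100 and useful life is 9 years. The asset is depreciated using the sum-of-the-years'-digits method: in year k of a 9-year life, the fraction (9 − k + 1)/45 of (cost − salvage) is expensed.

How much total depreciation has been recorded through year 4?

Depreciable base = $194,975 − $34,100 = $160,875.
Sum of the years' digits = 9+8+7+6+5+4+3+2+1 = 45.
Year 1: $160,875 × 9/45 = $32,175. Book value $162,800.
Year 2: $160,875 × 8/45 = $28,600. Book value $134,200.
Year 3: $160,875 × 7/45 = $25,025. Book value $109,175.
Year 4: $160,875 × 6/45 = $21,450. Book value $87,725.
Accumulated through year 4 = $194,975 − $87,725 = $107,250.

$107,250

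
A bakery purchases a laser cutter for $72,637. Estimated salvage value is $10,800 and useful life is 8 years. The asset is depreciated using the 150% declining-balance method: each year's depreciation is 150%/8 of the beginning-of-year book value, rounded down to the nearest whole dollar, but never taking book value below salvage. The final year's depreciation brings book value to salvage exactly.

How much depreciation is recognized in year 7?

Depreciable base = $72,637 − $10,800 = $61,837.
Year 1: ⌊$72,637 × 150%/8⌋ = $13,619. Book value $59,018.
Year 2: ⌊$59,018 × 150%/8⌋ = $11,065. Book value $47,953.
Year 3: ⌊$47,953 × 150%/8⌋ = $8,991. Book value $38,962.
Year 4: ⌊$38,962 × 150%/8⌋ = $7,305. Book value $31,657.
Year 5: ⌊$31,657 × 150%/8⌋ = $5,935. Book value $25,722.
Year 6: ⌊$25,722 × 150%/8⌋ = $4,822. Book value $20,900.
Year 7: ⌊$20,900 × 150%/8⌋ = $3,918. Book value $16,982.

$3,918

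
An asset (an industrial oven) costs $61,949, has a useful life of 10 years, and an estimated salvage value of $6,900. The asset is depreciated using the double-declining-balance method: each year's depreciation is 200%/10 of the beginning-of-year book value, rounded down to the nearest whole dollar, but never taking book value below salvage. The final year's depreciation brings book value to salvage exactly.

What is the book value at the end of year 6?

$16,241

Depreciable base = $61,949 − $6,900 = $55,049.
Year 1: ⌊$61,949 × 200%/10⌋ = $12,389. Book value $49,560.
Year 2: ⌊$49,560 × 200%/10⌋ = $9,912. Book value $39,648.
Year 3: ⌊$39,648 × 200%/10⌋ = $7,929. Book value $31,719.
Year 4: ⌊$31,719 × 200%/10⌋ = $6,343. Book value $25,376.
Year 5: ⌊$25,376 × 200%/10⌋ = $5,075. Book value $20,301.
Year 6: ⌊$20,301 × 200%/10⌋ = $4,060. Book value $16,241.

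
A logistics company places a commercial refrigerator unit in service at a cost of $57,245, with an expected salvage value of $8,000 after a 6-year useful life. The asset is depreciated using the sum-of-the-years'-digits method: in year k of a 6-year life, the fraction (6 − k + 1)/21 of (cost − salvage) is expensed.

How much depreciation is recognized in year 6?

Depreciable base = $57,245 − $8,000 = $49,245.
Sum of the years' digits = 6+5+4+3+2+1 = 21.
Year 1: $49,245 × 6/21 = $14,070. Book value $43,175.
Year 2: $49,245 × 5/21 = $11,725. Book value $31,450.
Year 3: $49,245 × 4/21 = $9,380. Book value $22,070.
Year 4: $49,245 × 3/21 = $7,035. Book value $15,035.
Year 5: $49,245 × 2/21 = $4,690. Book value $10,345.
Year 6: $49,245 × 1/21 = $2,345. Book value $8,000.

$2,345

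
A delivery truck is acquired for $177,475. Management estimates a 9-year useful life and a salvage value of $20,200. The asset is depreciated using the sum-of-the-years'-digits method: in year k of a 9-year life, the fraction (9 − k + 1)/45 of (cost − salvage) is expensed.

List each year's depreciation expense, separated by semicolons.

$31,455; $27,960; $24,465; $20,970; $17,475; $13,980; $10,485; $6,990; $3,495

Depreciable base = $177,475 − $20,200 = $157,275.
Sum of the years' digits = 9+8+7+6+5+4+3+2+1 = 45.
Year 1: $157,275 × 9/45 = $31,455. Book value $146,020.
Year 2: $157,275 × 8/45 = $27,960. Book value $118,060.
Year 3: $157,275 × 7/45 = $24,465. Book value $93,595.
Year 4: $157,275 × 6/45 = $20,970. Book value $72,625.
Year 5: $157,275 × 5/45 = $17,475. Book value $55,150.
Year 6: $157,275 × 4/45 = $13,980. Book value $41,170.
Year 7: $157,275 × 3/45 = $10,485. Book value $30,685.
Year 8: $157,275 × 2/45 = $6,990. Book value $23,695.
Year 9: $157,275 × 1/45 = $3,495. Book value $20,200.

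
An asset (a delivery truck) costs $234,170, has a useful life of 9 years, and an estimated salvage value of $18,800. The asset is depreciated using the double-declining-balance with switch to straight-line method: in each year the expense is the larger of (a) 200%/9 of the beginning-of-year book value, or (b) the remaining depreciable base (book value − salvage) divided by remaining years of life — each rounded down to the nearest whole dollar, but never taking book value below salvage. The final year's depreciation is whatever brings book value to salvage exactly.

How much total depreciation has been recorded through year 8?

Depreciable base = $234,170 − $18,800 = $215,370.
Year 1: DB = ⌊$234,170 × 200%/9⌋ = $52,037; SL = ⌊$215,370/9⌋ = $23,930 → take DB $52,037. Book value $182,133.
Year 2: DB = ⌊$182,133 × 200%/9⌋ = $40,474; SL = ⌊$163,333/8⌋ = $20,416 → take DB $40,474. Book value $141,659.
Year 3: DB = ⌊$141,659 × 200%/9⌋ = $31,479; SL = ⌊$122,859/7⌋ = $17,551 → take DB $31,479. Book value $110,180.
Year 4: DB = ⌊$110,180 × 200%/9⌋ = $24,484; SL = ⌊$91,380/6⌋ = $15,230 → take DB $24,484. Book value $85,696.
Year 5: DB = ⌊$85,696 × 200%/9⌋ = $19,043; SL = ⌊$66,896/5⌋ = $13,379 → take DB $19,043. Book value $66,653.
Year 6: DB = ⌊$66,653 × 200%/9⌋ = $14,811; SL = ⌊$47,853/4⌋ = $11,963 → take DB $14,811. Book value $51,842.
Year 7: DB = ⌊$51,842 × 200%/9⌋ = $11,520; SL = ⌊$33,042/3⌋ = $11,014 → take DB $11,520. Book value $40,322.
Year 8: DB = ⌊$40,322 × 200%/9⌋ = $8,960; SL = ⌊$21,522/2⌋ = $10,761 → take SL $10,761. Book value $29,561.
Accumulated through year 8 = $234,170 − $29,561 = $204,609.

$204,609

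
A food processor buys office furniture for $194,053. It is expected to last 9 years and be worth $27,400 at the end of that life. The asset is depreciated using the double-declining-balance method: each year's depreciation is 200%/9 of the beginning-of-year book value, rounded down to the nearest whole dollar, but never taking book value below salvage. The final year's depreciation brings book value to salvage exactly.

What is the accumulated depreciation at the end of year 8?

$166,653

Depreciable base = $194,053 − $27,400 = $166,653.
Year 1: ⌊$194,053 × 200%/9⌋ = $43,122. Book value $150,931.
Year 2: ⌊$150,931 × 200%/9⌋ = $33,540. Book value $117,391.
Year 3: ⌊$117,391 × 200%/9⌋ = $26,086. Book value $91,305.
Year 4: ⌊$91,305 × 200%/9⌋ = $20,290. Book value $71,015.
Year 5: ⌊$71,015 × 200%/9⌋ = $15,781. Book value $55,234.
Year 6: ⌊$55,234 × 200%/9⌋ = $12,274. Book value $42,960.
Year 7: ⌊$42,960 × 200%/9⌋ = $9,546. Book value $33,414.
Year 8: ⌊$33,414 × 200%/9⌋ = $7,425, capped at $6,014. Book value $27,400.
Accumulated through year 8 = $194,053 − $27,400 = $166,653.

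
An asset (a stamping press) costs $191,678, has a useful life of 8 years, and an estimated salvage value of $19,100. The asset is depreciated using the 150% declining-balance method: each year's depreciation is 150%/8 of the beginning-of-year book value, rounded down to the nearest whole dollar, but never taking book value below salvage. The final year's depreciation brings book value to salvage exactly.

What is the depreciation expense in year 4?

$19,277

Depreciable base = $191,678 − $19,100 = $172,578.
Year 1: ⌊$191,678 × 150%/8⌋ = $35,939. Book value $155,739.
Year 2: ⌊$155,739 × 150%/8⌋ = $29,201. Book value $126,538.
Year 3: ⌊$126,538 × 150%/8⌋ = $23,725. Book value $102,813.
Year 4: ⌊$102,813 × 150%/8⌋ = $19,277. Book value $83,536.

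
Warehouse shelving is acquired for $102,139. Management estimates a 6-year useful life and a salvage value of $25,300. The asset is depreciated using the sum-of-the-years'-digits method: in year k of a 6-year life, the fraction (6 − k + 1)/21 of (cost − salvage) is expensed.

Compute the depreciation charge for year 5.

$7,318

Depreciable base = $102,139 − $25,300 = $76,839.
Sum of the years' digits = 6+5+4+3+2+1 = 21.
Year 1: $76,839 × 6/21 = $21,954. Book value $80,185.
Year 2: $76,839 × 5/21 = $18,295. Book value $61,890.
Year 3: $76,839 × 4/21 = $14,636. Book value $47,254.
Year 4: $76,839 × 3/21 = $10,977. Book value $36,277.
Year 5: $76,839 × 2/21 = $7,318. Book value $28,959.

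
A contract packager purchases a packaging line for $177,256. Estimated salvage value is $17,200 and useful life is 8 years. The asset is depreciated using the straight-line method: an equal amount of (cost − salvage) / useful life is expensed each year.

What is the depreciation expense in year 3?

Depreciable base = $177,256 − $17,200 = $160,056.
Annual expense = $160,056 / 8 = $20,007.

$20,007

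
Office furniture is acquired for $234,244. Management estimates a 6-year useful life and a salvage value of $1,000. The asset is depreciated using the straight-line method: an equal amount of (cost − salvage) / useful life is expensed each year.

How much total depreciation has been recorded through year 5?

Depreciable base = $234,244 − $1,000 = $233,244.
Annual expense = $233,244 / 6 = $38,874.
End of year 1: book value $195,370.
End of year 2: book value $156,496.
End of year 3: book value $117,622.
End of year 4: book value $78,748.
End of year 5: book value $39,874.
Accumulated through year 5 = $234,244 − $39,874 = $194,370.

$194,370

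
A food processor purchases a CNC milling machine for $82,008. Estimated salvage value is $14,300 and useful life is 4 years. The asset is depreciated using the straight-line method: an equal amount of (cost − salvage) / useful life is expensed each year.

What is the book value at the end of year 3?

$31,227

Depreciable base = $82,008 − $14,300 = $67,708.
Annual expense = $67,708 / 4 = $16,927.
End of year 1: book value $65,081.
End of year 2: book value $48,154.
End of year 3: book value $31,227.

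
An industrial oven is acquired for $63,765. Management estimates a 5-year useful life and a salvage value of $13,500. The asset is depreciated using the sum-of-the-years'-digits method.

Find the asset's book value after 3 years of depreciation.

Depreciable base = $63,765 − $13,500 = $50,265.
Sum of the years' digits = 5+4+3+2+1 = 15.
Year 1: $50,265 × 5/15 = $16,755. Book value $47,010.
Year 2: $50,265 × 4/15 = $13,404. Book value $33,606.
Year 3: $50,265 × 3/15 = $10,053. Book value $23,553.

$23,553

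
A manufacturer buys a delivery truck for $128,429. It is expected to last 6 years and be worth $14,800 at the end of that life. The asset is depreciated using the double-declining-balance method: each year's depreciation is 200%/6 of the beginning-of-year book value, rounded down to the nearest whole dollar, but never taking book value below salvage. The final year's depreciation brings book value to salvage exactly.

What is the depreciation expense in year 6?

Depreciable base = $128,429 − $14,800 = $113,629.
Year 1: ⌊$128,429 × 200%/6⌋ = $42,809. Book value $85,620.
Year 2: ⌊$85,620 × 200%/6⌋ = $28,540. Book value $57,080.
Year 3: ⌊$57,080 × 200%/6⌋ = $19,026. Book value $38,054.
Year 4: ⌊$38,054 × 200%/6⌋ = $12,684. Book value $25,370.
Year 5: ⌊$25,370 × 200%/6⌋ = $8,456. Book value $16,914.
Year 6 (final): $16,914 − $14,800 = $2,114. Book value $14,800.

$2,114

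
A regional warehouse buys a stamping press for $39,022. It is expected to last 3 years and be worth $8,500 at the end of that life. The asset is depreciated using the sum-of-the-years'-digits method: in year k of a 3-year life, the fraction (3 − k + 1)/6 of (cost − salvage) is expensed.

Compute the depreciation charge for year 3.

$5,087

Depreciable base = $39,022 − $8,500 = $30,522.
Sum of the years' digits = 3+2+1 = 6.
Year 1: $30,522 × 3/6 = $15,261. Book value $23,761.
Year 2: $30,522 × 2/6 = $10,174. Book value $13,587.
Year 3: $30,522 × 1/6 = $5,087. Book value $8,500.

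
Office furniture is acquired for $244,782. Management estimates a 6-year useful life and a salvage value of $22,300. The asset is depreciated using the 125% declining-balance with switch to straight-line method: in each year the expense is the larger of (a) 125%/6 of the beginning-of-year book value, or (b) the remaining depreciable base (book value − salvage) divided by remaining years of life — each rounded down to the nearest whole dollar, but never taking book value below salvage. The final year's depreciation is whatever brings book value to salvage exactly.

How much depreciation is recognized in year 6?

$32,779

Depreciable base = $244,782 − $22,300 = $222,482.
Year 1: DB = ⌊$244,782 × 125%/6⌋ = $50,996; SL = ⌊$222,482/6⌋ = $37,080 → take DB $50,996. Book value $193,786.
Year 2: DB = ⌊$193,786 × 125%/6⌋ = $40,372; SL = ⌊$171,486/5⌋ = $34,297 → take DB $40,372. Book value $153,414.
Year 3: DB = ⌊$153,414 × 125%/6⌋ = $31,961; SL = ⌊$131,114/4⌋ = $32,778 → take SL $32,778. Book value $120,636.
Year 4: DB = ⌊$120,636 × 125%/6⌋ = $25,132; SL = ⌊$98,336/3⌋ = $32,778 → take SL $32,778. Book value $87,858.
Year 5: DB = ⌊$87,858 × 125%/6⌋ = $18,303; SL = ⌊$65,558/2⌋ = $32,779 → take SL $32,779. Book value $55,079.
Year 6 (final): $55,079 − $22,300 = $32,779. Book value $22,300.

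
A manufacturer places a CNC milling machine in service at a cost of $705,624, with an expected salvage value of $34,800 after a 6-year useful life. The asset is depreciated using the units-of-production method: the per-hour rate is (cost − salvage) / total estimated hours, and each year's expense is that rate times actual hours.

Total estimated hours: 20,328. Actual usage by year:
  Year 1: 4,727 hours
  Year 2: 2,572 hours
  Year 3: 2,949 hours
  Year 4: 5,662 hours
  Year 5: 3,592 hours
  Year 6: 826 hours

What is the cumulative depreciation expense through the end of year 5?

Depreciable base = $705,624 − $34,800 = $670,824.
Rate = $670,824 / 20,328 hours = $33 per hour.
Year 1: 4,727 × $33 = $155,991. Book value $549,633.
Year 2: 2,572 × $33 = $84,876. Book value $464,757.
Year 3: 2,949 × $33 = $97,317. Book value $367,440.
Year 4: 5,662 × $33 = $186,846. Book value $180,594.
Year 5: 3,592 × $33 = $118,536. Book value $62,058.
Accumulated through year 5 = $705,624 − $62,058 = $643,566.

$643,566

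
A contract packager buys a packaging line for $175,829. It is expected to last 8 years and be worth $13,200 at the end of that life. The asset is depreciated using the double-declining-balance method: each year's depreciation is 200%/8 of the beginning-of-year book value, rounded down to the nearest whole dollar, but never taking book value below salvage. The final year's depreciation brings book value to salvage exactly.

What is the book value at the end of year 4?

$55,634

Depreciable base = $175,829 − $13,200 = $162,629.
Year 1: ⌊$175,829 × 200%/8⌋ = $43,957. Book value $131,872.
Year 2: ⌊$131,872 × 200%/8⌋ = $32,968. Book value $98,904.
Year 3: ⌊$98,904 × 200%/8⌋ = $24,726. Book value $74,178.
Year 4: ⌊$74,178 × 200%/8⌋ = $18,544. Book value $55,634.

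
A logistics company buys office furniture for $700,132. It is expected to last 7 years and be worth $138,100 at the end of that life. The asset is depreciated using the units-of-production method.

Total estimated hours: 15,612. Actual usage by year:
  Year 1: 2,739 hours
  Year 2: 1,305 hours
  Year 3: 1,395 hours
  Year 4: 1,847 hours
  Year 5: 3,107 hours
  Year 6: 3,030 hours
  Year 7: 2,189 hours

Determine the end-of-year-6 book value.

Depreciable base = $700,132 − $138,100 = $562,032.
Rate = $562,032 / 15,612 hours = $36 per hour.
Year 1: 2,739 × $36 = $98,604. Book value $601,528.
Year 2: 1,305 × $36 = $46,980. Book value $554,548.
Year 3: 1,395 × $36 = $50,220. Book value $504,328.
Year 4: 1,847 × $36 = $66,492. Book value $437,836.
Year 5: 3,107 × $36 = $111,852. Book value $325,984.
Year 6: 3,030 × $36 = $109,080. Book value $216,904.

$216,904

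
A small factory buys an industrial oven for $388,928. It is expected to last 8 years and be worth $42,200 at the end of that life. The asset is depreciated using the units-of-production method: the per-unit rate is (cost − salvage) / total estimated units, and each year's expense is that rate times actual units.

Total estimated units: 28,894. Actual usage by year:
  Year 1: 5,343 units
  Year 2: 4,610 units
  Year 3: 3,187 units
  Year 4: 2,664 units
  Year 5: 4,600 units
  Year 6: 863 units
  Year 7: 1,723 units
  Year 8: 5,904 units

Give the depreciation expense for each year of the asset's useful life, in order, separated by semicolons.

Depreciable base = $388,928 − $42,200 = $346,728.
Rate = $346,728 / 28,894 units = $12 per unit.
Year 1: 5,343 × $12 = $64,116. Book value $324,812.
Year 2: 4,610 × $12 = $55,320. Book value $269,492.
Year 3: 3,187 × $12 = $38,244. Book value $231,248.
Year 4: 2,664 × $12 = $31,968. Book value $199,280.
Year 5: 4,600 × $12 = $55,200. Book value $144,080.
Year 6: 863 × $12 = $10,356. Book value $133,724.
Year 7: 1,723 × $12 = $20,676. Book value $113,048.
Year 8: 5,904 × $12 = $70,848. Book value $42,200.

$64,116; $55,320; $38,244; $31,968; $55,200; $10,356; $20,676; $70,848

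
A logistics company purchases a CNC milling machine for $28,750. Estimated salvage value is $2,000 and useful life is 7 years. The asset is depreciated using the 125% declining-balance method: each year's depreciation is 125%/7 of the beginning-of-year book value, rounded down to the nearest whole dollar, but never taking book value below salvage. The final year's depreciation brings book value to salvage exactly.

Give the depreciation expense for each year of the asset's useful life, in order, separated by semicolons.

$5,133; $4,217; $3,464; $2,845; $2,337; $1,920; $6,834

Depreciable base = $28,750 − $2,000 = $26,750.
Year 1: ⌊$28,750 × 125%/7⌋ = $5,133. Book value $23,617.
Year 2: ⌊$23,617 × 125%/7⌋ = $4,217. Book value $19,400.
Year 3: ⌊$19,400 × 125%/7⌋ = $3,464. Book value $15,936.
Year 4: ⌊$15,936 × 125%/7⌋ = $2,845. Book value $13,091.
Year 5: ⌊$13,091 × 125%/7⌋ = $2,337. Book value $10,754.
Year 6: ⌊$10,754 × 125%/7⌋ = $1,920. Book value $8,834.
Year 7 (final): $8,834 − $2,000 = $6,834. Book value $2,000.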